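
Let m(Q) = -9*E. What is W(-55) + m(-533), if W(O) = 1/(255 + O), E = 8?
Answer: -14399/200 ≈ -71.995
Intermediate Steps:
m(Q) = -72 (m(Q) = -9*8 = -72)
W(-55) + m(-533) = 1/(255 - 55) - 72 = 1/200 - 72 = -14399/200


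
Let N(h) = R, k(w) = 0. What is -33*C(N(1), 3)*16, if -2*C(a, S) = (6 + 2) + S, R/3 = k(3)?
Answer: 2904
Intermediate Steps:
R = 0 (R = 3*0 = 0)
N(h) = 0
C(a, S) = -4 - S/2 (C(a, S) = -((6 + 2) + S)/2 = -(8 + S)/2 = -4 - S/2)
-33*C(N(1), 3)*16 = -33*(-4 - ½*3)*16 = -33*(-4 - 3/2)*16 = -33*(-11/2)*16 = (363/2)*16 = 2904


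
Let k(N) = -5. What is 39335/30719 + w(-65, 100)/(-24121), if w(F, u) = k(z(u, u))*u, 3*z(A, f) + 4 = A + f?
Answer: 964159035/740972999 ≈ 1.3012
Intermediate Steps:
z(A, f) = -4/3 + A/3 + f/3 (z(A, f) = -4/3 + (A + f)/3 = -4/3 + (A/3 + f/3) = -4/3 + A/3 + f/3)
w(F, u) = -5*u
39335/30719 + w(-65, 100)/(-24121) = 39335/30719 - 5*100/(-24121) = 39335*(1/30719) - 500*(-1/24121) = 39335/30719 + 500/24121 = 964159035/740972999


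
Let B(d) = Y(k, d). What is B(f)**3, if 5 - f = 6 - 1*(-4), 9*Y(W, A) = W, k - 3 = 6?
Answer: 1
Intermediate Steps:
k = 9 (k = 3 + 6 = 9)
Y(W, A) = W/9
f = -5 (f = 5 - (6 - 1*(-4)) = 5 - (6 + 4) = 5 - 1*10 = 5 - 10 = -5)
B(d) = 1 (B(d) = (1/9)*9 = 1)
B(f)**3 = 1**3 = 1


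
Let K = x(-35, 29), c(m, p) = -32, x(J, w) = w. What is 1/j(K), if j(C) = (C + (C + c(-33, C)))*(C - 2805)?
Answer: -1/72176 ≈ -1.3855e-5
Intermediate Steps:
K = 29
j(C) = (-2805 + C)*(-32 + 2*C) (j(C) = (C + (C - 32))*(C - 2805) = (C + (-32 + C))*(-2805 + C) = (-32 + 2*C)*(-2805 + C) = (-2805 + C)*(-32 + 2*C))
1/j(K) = 1/(89760 - 5642*29 + 2*29²) = 1/(89760 - 163618 + 2*841) = 1/(89760 - 163618 + 1682) = 1/(-72176) = -1/72176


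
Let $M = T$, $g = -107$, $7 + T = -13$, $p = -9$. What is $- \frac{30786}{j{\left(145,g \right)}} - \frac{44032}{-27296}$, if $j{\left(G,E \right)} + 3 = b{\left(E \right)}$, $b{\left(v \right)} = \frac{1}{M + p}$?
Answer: $\frac{380837185}{37532} \approx 10147.0$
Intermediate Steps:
$T = -20$ ($T = -7 - 13 = -20$)
$M = -20$
$b{\left(v \right)} = - \frac{1}{29}$ ($b{\left(v \right)} = \frac{1}{-20 - 9} = \frac{1}{-29} = - \frac{1}{29}$)
$j{\left(G,E \right)} = - \frac{88}{29}$ ($j{\left(G,E \right)} = -3 - \frac{1}{29} = - \frac{88}{29}$)
$- \frac{30786}{j{\left(145,g \right)}} - \frac{44032}{-27296} = - \frac{30786}{- \frac{88}{29}} - \frac{44032}{-27296} = \left(-30786\right) \left(- \frac{29}{88}\right) - - \frac{1376}{853} = \frac{446397}{44} + \frac{1376}{853} = \frac{380837185}{37532}$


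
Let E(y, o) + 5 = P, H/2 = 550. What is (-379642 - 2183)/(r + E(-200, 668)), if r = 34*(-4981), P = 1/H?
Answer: 420007500/186294899 ≈ 2.2545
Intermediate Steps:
H = 1100 (H = 2*550 = 1100)
P = 1/1100 ≈ 0.00090909
E(y, o) = -5499/1100 (E(y, o) = -5 + 1/1100 = -5499/1100)
r = -169354
(-379642 - 2183)/(r + E(-200, 668)) = (-379642 - 2183)/(-169354 - 5499/1100) = -381825/(-186294899/1100) = -381825*(-1100/186294899) = 420007500/186294899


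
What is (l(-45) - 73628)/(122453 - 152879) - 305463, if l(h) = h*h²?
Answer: -9293852485/30426 ≈ -3.0546e+5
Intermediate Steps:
l(h) = h³
(l(-45) - 73628)/(122453 - 152879) - 305463 = ((-45)³ - 73628)/(122453 - 152879) - 305463 = (-91125 - 73628)/(-30426) - 305463 = -164753*(-1/30426) - 305463 = 164753/30426 - 305463 = -9293852485/30426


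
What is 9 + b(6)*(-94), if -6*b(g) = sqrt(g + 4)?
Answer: 9 + 47*sqrt(10)/3 ≈ 58.542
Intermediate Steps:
b(g) = -sqrt(4 + g)/6 (b(g) = -sqrt(g + 4)/6 = -sqrt(4 + g)/6)
9 + b(6)*(-94) = 9 - sqrt(4 + 6)/6*(-94) = 9 - sqrt(10)/6*(-94) = 9 + 47*sqrt(10)/3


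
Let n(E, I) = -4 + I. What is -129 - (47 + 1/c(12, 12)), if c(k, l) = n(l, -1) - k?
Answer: -2991/17 ≈ -175.94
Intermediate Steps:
c(k, l) = -5 - k (c(k, l) = (-4 - 1) - k = -5 - k)
-129 - (47 + 1/c(12, 12)) = -129 - (47 + 1/(-5 - 1*12)) = -129 - (47 + 1/(-5 - 12)) = -129 - (47 + 1/(-17)) = -129 - (47 - 1/17) = -129 - 1*798/17 = -129 - 798/17 = -2991/17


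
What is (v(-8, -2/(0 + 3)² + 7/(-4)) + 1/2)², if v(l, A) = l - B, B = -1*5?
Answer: 25/4 ≈ 6.2500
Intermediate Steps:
B = -5
v(l, A) = 5 + l (v(l, A) = l - 1*(-5) = l + 5 = 5 + l)
(v(-8, -2/(0 + 3)² + 7/(-4)) + 1/2)² = ((5 - 8) + 1/2)² = (-3 + ½)² = (-5/2)² = 25/4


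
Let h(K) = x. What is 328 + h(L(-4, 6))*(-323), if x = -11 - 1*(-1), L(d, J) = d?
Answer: 3558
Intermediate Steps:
x = -10 (x = -11 + 1 = -10)
h(K) = -10
328 + h(L(-4, 6))*(-323) = 328 - 10*(-323) = 328 + 3230 = 3558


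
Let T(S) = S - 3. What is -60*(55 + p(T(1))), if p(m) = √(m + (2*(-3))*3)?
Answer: -3300 - 120*I*√5 ≈ -3300.0 - 268.33*I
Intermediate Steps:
T(S) = -3 + S
p(m) = √(-18 + m) (p(m) = √(m - 6*3) = √(m - 18) = √(-18 + m))
-60*(55 + p(T(1))) = -60*(55 + √(-18 + (-3 + 1))) = -60*(55 + √(-18 - 2)) = -60*(55 + √(-20)) = -60*(55 + 2*I*√5) = -3300 - 120*I*√5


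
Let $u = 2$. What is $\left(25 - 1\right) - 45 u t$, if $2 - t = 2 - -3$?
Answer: $294$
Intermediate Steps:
$t = -3$ ($t = 2 - \left(2 - -3\right) = 2 - \left(2 + 3\right) = 2 - 5 = -3$)
$\left(25 - 1\right) - 45 u t = \left(25 - 1\right) - 45 \cdot 2 \left(-3\right) = \left(25 - 1\right) - -270 = 24 + 270 = 294$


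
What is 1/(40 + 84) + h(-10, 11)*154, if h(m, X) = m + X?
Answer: 19097/124 ≈ 154.01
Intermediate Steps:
h(m, X) = X + m
1/(40 + 84) + h(-10, 11)*154 = 1/(40 + 84) + (11 - 10)*154 = 1/124 + 1*154 = 1/124 + 154 = 19097/124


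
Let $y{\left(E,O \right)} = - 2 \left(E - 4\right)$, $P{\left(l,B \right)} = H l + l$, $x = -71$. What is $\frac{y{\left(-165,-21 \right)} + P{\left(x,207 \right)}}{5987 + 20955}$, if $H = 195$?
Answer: $- \frac{6789}{13471} \approx -0.50397$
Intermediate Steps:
$P{\left(l,B \right)} = 196 l$ ($P{\left(l,B \right)} = 195 l + l = 196 l$)
$y{\left(E,O \right)} = 8 - 2 E$ ($y{\left(E,O \right)} = - 2 \left(-4 + E\right) = 8 - 2 E$)
$\frac{y{\left(-165,-21 \right)} + P{\left(x,207 \right)}}{5987 + 20955} = \frac{\left(8 - -330\right) + 196 \left(-71\right)}{5987 + 20955} = \frac{\left(8 + 330\right) - 13916}{26942} = \left(338 - 13916\right) \frac{1}{26942} = \left(-13578\right) \frac{1}{26942} = - \frac{6789}{13471}$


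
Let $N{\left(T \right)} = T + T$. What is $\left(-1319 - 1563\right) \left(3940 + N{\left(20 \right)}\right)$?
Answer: $-11470360$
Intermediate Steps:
$N{\left(T \right)} = 2 T$
$\left(-1319 - 1563\right) \left(3940 + N{\left(20 \right)}\right) = \left(-1319 - 1563\right) \left(3940 + 2 \cdot 20\right) = - 2882 \left(3940 + 40\right) = \left(-2882\right) 3980 = -11470360$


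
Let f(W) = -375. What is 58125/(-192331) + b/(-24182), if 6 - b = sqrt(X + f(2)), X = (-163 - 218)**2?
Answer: -703366368/2325474121 + sqrt(144786)/24182 ≈ -0.28673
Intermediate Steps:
X = 145161 (X = (-381)**2 = 145161)
b = 6 - sqrt(144786) (b = 6 - sqrt(145161 - 375) = 6 - sqrt(144786) ≈ -374.51)
58125/(-192331) + b/(-24182) = 58125/(-192331) + (6 - sqrt(144786))/(-24182) = 58125*(-1/192331) + (6 - sqrt(144786))*(-1/24182) = -58125/192331 + (-3/12091 + sqrt(144786)/24182) = -703366368/2325474121 + sqrt(144786)/24182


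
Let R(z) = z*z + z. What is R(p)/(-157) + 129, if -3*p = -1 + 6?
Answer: 182267/1413 ≈ 128.99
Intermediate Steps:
p = -5/3 (p = -(-1 + 6)/3 = -⅓*5 = -5/3 ≈ -1.6667)
R(z) = z + z² (R(z) = z² + z = z + z²)
R(p)/(-157) + 129 = -5*(1 - 5/3)/3/(-157) + 129 = -5/3*(-⅔)*(-1/157) + 129 = (10/9)*(-1/157) + 129 = -10/1413 + 129 = 182267/1413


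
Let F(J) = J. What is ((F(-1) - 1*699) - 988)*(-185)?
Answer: 312280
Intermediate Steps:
((F(-1) - 1*699) - 988)*(-185) = ((-1 - 1*699) - 988)*(-185) = ((-1 - 699) - 988)*(-185) = (-700 - 988)*(-185) = -1688*(-185) = 312280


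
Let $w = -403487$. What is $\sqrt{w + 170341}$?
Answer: $i \sqrt{233146} \approx 482.85 i$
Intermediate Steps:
$\sqrt{w + 170341} = \sqrt{-403487 + 170341} = \sqrt{-233146} = i \sqrt{233146}$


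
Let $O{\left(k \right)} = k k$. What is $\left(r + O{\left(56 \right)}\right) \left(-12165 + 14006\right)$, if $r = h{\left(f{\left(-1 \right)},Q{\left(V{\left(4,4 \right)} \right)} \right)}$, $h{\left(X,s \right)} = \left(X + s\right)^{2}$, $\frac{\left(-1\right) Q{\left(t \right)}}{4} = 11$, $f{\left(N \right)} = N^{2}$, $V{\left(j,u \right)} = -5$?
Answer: $9177385$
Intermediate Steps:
$Q{\left(t \right)} = -44$ ($Q{\left(t \right)} = \left(-4\right) 11 = -44$)
$O{\left(k \right)} = k^{2}$
$r = 1849$ ($r = \left(\left(-1\right)^{2} - 44\right)^{2} = \left(1 - 44\right)^{2} = \left(-43\right)^{2} = 1849$)
$\left(r + O{\left(56 \right)}\right) \left(-12165 + 14006\right) = \left(1849 + 56^{2}\right) \left(-12165 + 14006\right) = \left(1849 + 3136\right) 1841 = 4985 \cdot 1841 = 9177385$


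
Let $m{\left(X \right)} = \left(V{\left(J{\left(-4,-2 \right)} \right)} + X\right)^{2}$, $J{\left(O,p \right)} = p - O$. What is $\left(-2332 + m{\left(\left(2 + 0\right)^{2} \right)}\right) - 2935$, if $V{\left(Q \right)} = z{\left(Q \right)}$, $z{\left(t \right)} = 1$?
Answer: $-5242$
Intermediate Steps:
$V{\left(Q \right)} = 1$
$m{\left(X \right)} = \left(1 + X\right)^{2}$
$\left(-2332 + m{\left(\left(2 + 0\right)^{2} \right)}\right) - 2935 = \left(-2332 + \left(1 + \left(2 + 0\right)^{2}\right)^{2}\right) - 2935 = \left(-2332 + \left(1 + 2^{2}\right)^{2}\right) - 2935 = \left(-2332 + \left(1 + 4\right)^{2}\right) - 2935 = \left(-2332 + 5^{2}\right) - 2935 = \left(-2332 + 25\right) - 2935 = -2307 - 2935 = -5242$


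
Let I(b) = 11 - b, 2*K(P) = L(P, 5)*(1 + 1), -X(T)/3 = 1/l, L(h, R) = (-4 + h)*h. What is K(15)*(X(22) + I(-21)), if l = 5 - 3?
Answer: 10065/2 ≈ 5032.5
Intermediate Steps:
l = 2
L(h, R) = h*(-4 + h)
X(T) = -3/2
K(P) = P*(-4 + P) (K(P) = ((P*(-4 + P))*(1 + 1))/2 = ((P*(-4 + P))*2)/2 = (2*P*(-4 + P))/2 = P*(-4 + P))
K(15)*(X(22) + I(-21)) = (15*(-4 + 15))*(-3/2 + (11 - 1*(-21))) = (15*11)*(-3/2 + (11 + 21)) = 165*(-3/2 + 32) = 165*(61/2) = 10065/2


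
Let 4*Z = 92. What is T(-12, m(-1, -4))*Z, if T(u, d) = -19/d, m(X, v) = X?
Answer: 437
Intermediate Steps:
Z = 23 (Z = (¼)*92 = 23)
T(-12, m(-1, -4))*Z = -19/(-1)*23 = -19*(-1)*23 = 19*23 = 437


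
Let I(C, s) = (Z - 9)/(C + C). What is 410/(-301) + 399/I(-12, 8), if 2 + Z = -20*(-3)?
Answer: -8462/43 ≈ -196.79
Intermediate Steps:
Z = 58 (Z = -2 - 20*(-3) = -2 - 4*(-15) = -2 + 60 = 58)
I(C, s) = 49/(2*C) (I(C, s) = (58 - 9)/(C + C) = 49/((2*C)) = 49*(1/(2*C)) = 49/(2*C))
410/(-301) + 399/I(-12, 8) = 410/(-301) + 399/(((49/2)/(-12))) = 410*(-1/301) + 399/(((49/2)*(-1/12))) = -410/301 + 399/(-49/24) = -410/301 + 399*(-24/49) = -410/301 - 1368/7 = -8462/43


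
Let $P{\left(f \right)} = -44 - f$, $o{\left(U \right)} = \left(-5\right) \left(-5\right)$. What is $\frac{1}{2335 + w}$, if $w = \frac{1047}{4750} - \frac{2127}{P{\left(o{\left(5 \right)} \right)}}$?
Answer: $\frac{109250}{258490581} \approx 0.00042265$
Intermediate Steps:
$o{\left(U \right)} = 25$
$w = \frac{3391831}{109250}$ ($w = \frac{1047}{4750} - \frac{2127}{-44 - 25} = 1047 \cdot \frac{1}{4750} - \frac{2127}{-44 - 25} = \frac{1047}{4750} - \frac{2127}{-69} = \frac{1047}{4750} - - \frac{709}{23} = \frac{1047}{4750} + \frac{709}{23} = \frac{3391831}{109250} \approx 31.047$)
$\frac{1}{2335 + w} = \frac{1}{2335 + \frac{3391831}{109250}} = \frac{1}{\frac{258490581}{109250}} = \frac{109250}{258490581}$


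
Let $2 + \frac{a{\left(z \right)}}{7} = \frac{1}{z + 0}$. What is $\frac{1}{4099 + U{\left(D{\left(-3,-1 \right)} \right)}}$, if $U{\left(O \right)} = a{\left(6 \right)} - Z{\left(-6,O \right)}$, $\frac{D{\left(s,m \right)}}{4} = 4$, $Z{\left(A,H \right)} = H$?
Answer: $\frac{6}{24421} \approx 0.00024569$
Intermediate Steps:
$a{\left(z \right)} = -14 + \frac{7}{z}$ ($a{\left(z \right)} = -14 + \frac{7}{z + 0} = -14 + \frac{7}{z}$)
$D{\left(s,m \right)} = 16$ ($D{\left(s,m \right)} = 4 \cdot 4 = 16$)
$U{\left(O \right)} = - \frac{77}{6} - O$ ($U{\left(O \right)} = \left(-14 + \frac{7}{6}\right) - O = - \frac{77}{6} - O$)
$\frac{1}{4099 + U{\left(D{\left(-3,-1 \right)} \right)}} = \frac{1}{4099 - \frac{173}{6}} = \frac{1}{\frac{24421}{6}} = \frac{6}{24421}$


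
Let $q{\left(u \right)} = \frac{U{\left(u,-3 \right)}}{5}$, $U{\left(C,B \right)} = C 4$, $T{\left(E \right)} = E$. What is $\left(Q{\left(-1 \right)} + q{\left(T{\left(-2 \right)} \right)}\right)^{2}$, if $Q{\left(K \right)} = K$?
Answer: $\frac{169}{25} \approx 6.76$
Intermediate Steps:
$U{\left(C,B \right)} = 4 C$
$q{\left(u \right)} = \frac{4 u}{5}$
$\left(Q{\left(-1 \right)} + q{\left(T{\left(-2 \right)} \right)}\right)^{2} = \left(-1 + \frac{4}{5} \left(-2\right)\right)^{2} = \left(-1 - \frac{8}{5}\right)^{2} = \left(- \frac{13}{5}\right)^{2} = \frac{169}{25}$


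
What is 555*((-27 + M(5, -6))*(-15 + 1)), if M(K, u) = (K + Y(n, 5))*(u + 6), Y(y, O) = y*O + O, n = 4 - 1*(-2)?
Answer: 209790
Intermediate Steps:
n = 6 (n = 4 + 2 = 6)
Y(y, O) = O + O*y (Y(y, O) = O*y + O = O + O*y)
M(K, u) = (6 + u)*(35 + K) (M(K, u) = (K + 5*(1 + 6))*(u + 6) = (K + 5*7)*(6 + u) = (K + 35)*(6 + u) = (35 + K)*(6 + u) = (6 + u)*(35 + K))
555*((-27 + M(5, -6))*(-15 + 1)) = 555*((-27 + (210 + 6*5 + 35*(-6) + 5*(-6)))*(-15 + 1)) = 555*((-27 + (210 + 30 - 210 - 30))*(-14)) = 555*((-27 + 0)*(-14)) = 555*(-27*(-14)) = 555*378 = 209790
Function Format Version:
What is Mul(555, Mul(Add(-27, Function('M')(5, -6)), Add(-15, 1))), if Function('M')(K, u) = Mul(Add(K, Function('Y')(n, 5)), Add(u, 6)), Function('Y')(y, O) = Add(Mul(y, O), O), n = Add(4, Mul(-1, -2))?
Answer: 209790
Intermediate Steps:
n = 6 (n = Add(4, 2) = 6)
Function('Y')(y, O) = Add(O, Mul(O, y)) (Function('Y')(y, O) = Add(Mul(O, y), O) = Add(O, Mul(O, y)))
Function('M')(K, u) = Mul(Add(6, u), Add(35, K)) (Function('M')(K, u) = Mul(Add(K, Mul(5, Add(1, 6))), Add(u, 6)) = Mul(Add(K, Mul(5, 7)), Add(6, u)) = Mul(Add(K, 35), Add(6, u)) = Mul(Add(35, K), Add(6, u)) = Mul(Add(6, u), Add(35, K)))
Mul(555, Mul(Add(-27, Function('M')(5, -6)), Add(-15, 1))) = Mul(555, Mul(Add(-27, Add(210, Mul(6, 5), Mul(35, -6), Mul(5, -6))), Add(-15, 1))) = Mul(555, Mul(Add(-27, Add(210, 30, -210, -30)), -14)) = Mul(555, Mul(Add(-27, 0), -14)) = Mul(555, Mul(-27, -14)) = Mul(555, 378) = 209790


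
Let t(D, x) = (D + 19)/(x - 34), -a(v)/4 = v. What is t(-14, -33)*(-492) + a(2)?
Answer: 1924/67 ≈ 28.716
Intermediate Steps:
a(v) = -4*v
t(D, x) = (19 + D)/(-34 + x)
t(-14, -33)*(-492) + a(2) = ((19 - 14)/(-34 - 33))*(-492) - 4*2 = (5/(-67))*(-492) - 8 = -1/67*5*(-492) - 8 = -5/67*(-492) - 8 = 2460/67 - 8 = 1924/67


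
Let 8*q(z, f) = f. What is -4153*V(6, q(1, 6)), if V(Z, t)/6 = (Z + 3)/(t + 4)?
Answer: -897048/19 ≈ -47213.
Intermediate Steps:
q(z, f) = f/8
V(Z, t) = 6*(3 + Z)/(4 + t) (V(Z, t) = 6*((Z + 3)/(t + 4)) = 6*((3 + Z)/(4 + t)) = 6*(3 + Z)/(4 + t))
-4153*V(6, q(1, 6)) = -24918*(3 + 6)/(4 + (1/8)*6) = -24918*9/(4 + 3/4) = -24918*9/19/4 = -24918*4*9/19 = -4153*216/19 = -897048/19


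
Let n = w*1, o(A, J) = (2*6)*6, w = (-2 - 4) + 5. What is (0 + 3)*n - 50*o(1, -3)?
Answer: -3603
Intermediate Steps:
w = -1 (w = -6 + 5 = -1)
o(A, J) = 72 (o(A, J) = 12*6 = 72)
n = -1 (n = -1*1 = -1)
(0 + 3)*n - 50*o(1, -3) = (0 + 3)*(-1) - 50*72 = 3*(-1) - 3600 = -3 - 3600 = -3603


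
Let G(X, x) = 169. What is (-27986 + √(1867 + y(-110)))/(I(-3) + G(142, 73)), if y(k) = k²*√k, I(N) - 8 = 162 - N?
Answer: -13993/171 + √(1867 + 12100*I*√110)/342 ≈ -81.088 + 0.73115*I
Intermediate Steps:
I(N) = 170 - N (I(N) = 8 + (162 - N) = 170 - N)
y(k) = k^(5/2)
(-27986 + √(1867 + y(-110)))/(I(-3) + G(142, 73)) = (-27986 + √(1867 + (-110)^(5/2)))/((170 - 1*(-3)) + 169) = (-27986 + √(1867 + 12100*I*√110))/((170 + 3) + 169) = (-27986 + √(1867 + 12100*I*√110))/(173 + 169) = (-27986 + √(1867 + 12100*I*√110))/342 = (-27986 + √(1867 + 12100*I*√110))*(1/342) = -13993/171 + √(1867 + 12100*I*√110)/342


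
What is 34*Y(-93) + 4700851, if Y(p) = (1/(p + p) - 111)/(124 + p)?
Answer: 13552202434/2883 ≈ 4.7007e+6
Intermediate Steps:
Y(p) = (-111 + 1/(2*p))/(124 + p) (Y(p) = (1/(2*p) - 111)/(124 + p) = (-111 + 1/(2*p))/(124 + p))
34*Y(-93) + 4700851 = 34*((½)*(1 - 222*(-93))/(-93*(124 - 93))) + 4700851 = 34*((½)*(-1/93)*(1 + 20646)/31) + 4700851 = 34*((½)*(-1/93)*(1/31)*20647) + 4700851 = 34*(-20647/5766) + 4700851 = -350999/2883 + 4700851 = 13552202434/2883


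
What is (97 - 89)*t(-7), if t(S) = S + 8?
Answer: 8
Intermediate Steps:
t(S) = 8 + S
(97 - 89)*t(-7) = (97 - 89)*(8 - 7) = 8*1 = 8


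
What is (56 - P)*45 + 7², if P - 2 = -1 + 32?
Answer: 1084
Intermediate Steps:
P = 33 (P = 2 + (-1 + 32) = 2 + 31 = 33)
(56 - P)*45 + 7² = (56 - 1*33)*45 + 7² = (56 - 33)*45 + 49 = 23*45 + 49 = 1035 + 49 = 1084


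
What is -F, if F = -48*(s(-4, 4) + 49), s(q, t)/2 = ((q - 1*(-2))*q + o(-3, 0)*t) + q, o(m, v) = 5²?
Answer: 12336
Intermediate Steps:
o(m, v) = 25
s(q, t) = 2*q + 50*t + 2*q*(2 + q) (s(q, t) = 2*(((q - 1*(-2))*q + 25*t) + q) = 2*(((q + 2)*q + 25*t) + q) = 2*(((2 + q)*q + 25*t) + q) = 2*((q*(2 + q) + 25*t) + q) = 2*((25*t + q*(2 + q)) + q) = 2*(q + 25*t + q*(2 + q)) = 2*q + 50*t + 2*q*(2 + q))
F = -12336 (F = -48*((2*(-4)² + 6*(-4) + 50*4) + 49) = -48*((2*16 - 24 + 200) + 49) = -48*((32 - 24 + 200) + 49) = -48*(208 + 49) = -48*257 = -12336)
-F = -1*(-12336) = 12336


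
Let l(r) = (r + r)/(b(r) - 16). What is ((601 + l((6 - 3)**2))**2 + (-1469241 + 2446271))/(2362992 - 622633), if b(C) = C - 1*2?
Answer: 1335831/1740359 ≈ 0.76756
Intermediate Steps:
b(C) = -2 + C (b(C) = C - 2 = -2 + C)
l(r) = 2*r/(-18 + r) (l(r) = (r + r)/((-2 + r) - 16) = (2*r)/(-18 + r) = 2*r/(-18 + r))
((601 + l((6 - 3)**2))**2 + (-1469241 + 2446271))/(2362992 - 622633) = ((601 + 2*(6 - 3)**2/(-18 + (6 - 3)**2))**2 + (-1469241 + 2446271))/(2362992 - 622633) = ((601 + 2*3**2/(-18 + 3**2))**2 + 977030)/1740359 = ((601 + 2*9/(-18 + 9))**2 + 977030)*(1/1740359) = ((601 + 2*9/(-9))**2 + 977030)*(1/1740359) = ((601 + 2*9*(-1/9))**2 + 977030)*(1/1740359) = ((601 - 2)**2 + 977030)*(1/1740359) = (599**2 + 977030)*(1/1740359) = (358801 + 977030)*(1/1740359) = 1335831*(1/1740359) = 1335831/1740359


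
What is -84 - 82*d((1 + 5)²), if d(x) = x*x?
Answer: -106356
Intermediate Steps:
d(x) = x²
-84 - 82*d((1 + 5)²) = -84 - 82*(1 + 5)⁴ = -84 - 82*(6²)² = -84 - 82*36² = -84 - 82*1296 = -84 - 106272 = -106356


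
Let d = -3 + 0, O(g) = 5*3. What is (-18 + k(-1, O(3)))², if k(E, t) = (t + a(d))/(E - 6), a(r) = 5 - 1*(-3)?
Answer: 22201/49 ≈ 453.08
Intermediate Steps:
O(g) = 15
d = -3
a(r) = 8 (a(r) = 5 + 3 = 8)
k(E, t) = (8 + t)/(-6 + E) (k(E, t) = (t + 8)/(E - 6) = (8 + t)/(-6 + E))
(-18 + k(-1, O(3)))² = (-18 + (8 + 15)/(-6 - 1))² = (-18 + 23/(-7))² = (-18 - ⅐*23)² = (-18 - 23/7)² = (-149/7)² = 22201/49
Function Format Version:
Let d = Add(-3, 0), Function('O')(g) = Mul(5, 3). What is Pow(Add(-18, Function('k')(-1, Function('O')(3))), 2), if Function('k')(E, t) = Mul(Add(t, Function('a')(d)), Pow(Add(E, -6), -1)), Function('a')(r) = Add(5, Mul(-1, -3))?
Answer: Rational(22201, 49) ≈ 453.08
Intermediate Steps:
Function('O')(g) = 15
d = -3
Function('a')(r) = 8 (Function('a')(r) = Add(5, 3) = 8)
Function('k')(E, t) = Mul(Pow(Add(-6, E), -1), Add(8, t)) (Function('k')(E, t) = Mul(Add(t, 8), Pow(Add(E, -6), -1)) = Mul(Add(8, t), Pow(Add(-6, E), -1)) = Mul(Pow(Add(-6, E), -1), Add(8, t)))
Pow(Add(-18, Function('k')(-1, Function('O')(3))), 2) = Pow(Add(-18, Mul(Pow(Add(-6, -1), -1), Add(8, 15))), 2) = Pow(Add(-18, Mul(Pow(-7, -1), 23)), 2) = Pow(Add(-18, Mul(Rational(-1, 7), 23)), 2) = Pow(Add(-18, Rational(-23, 7)), 2) = Pow(Rational(-149, 7), 2) = Rational(22201, 49)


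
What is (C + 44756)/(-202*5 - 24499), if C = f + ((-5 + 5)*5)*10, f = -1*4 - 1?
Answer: -14917/8503 ≈ -1.7543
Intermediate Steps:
f = -5 (f = -4 - 1 = -5)
C = -5 (C = -5 + ((-5 + 5)*5)*10 = -5 + (0*5)*10 = -5 + 0*10 = -5 + 0 = -5)
(C + 44756)/(-202*5 - 24499) = (-5 + 44756)/(-202*5 - 24499) = 44751/(-1010 - 24499) = 44751/(-25509) = 44751*(-1/25509) = -14917/8503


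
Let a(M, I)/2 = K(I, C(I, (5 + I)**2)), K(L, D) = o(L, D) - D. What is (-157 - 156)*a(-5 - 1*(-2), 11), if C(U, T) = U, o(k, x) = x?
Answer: 0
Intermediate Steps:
K(L, D) = 0 (K(L, D) = D - D = 0)
a(M, I) = 0 (a(M, I) = 2*0 = 0)
(-157 - 156)*a(-5 - 1*(-2), 11) = (-157 - 156)*0 = -313*0 = 0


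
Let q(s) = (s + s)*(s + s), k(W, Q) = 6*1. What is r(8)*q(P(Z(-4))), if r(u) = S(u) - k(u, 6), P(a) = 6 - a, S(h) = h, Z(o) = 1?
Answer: 200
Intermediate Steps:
k(W, Q) = 6
q(s) = 4*s² (q(s) = (2*s)*(2*s) = 4*s²)
r(u) = -6 + u (r(u) = u - 1*6 = u - 6 = -6 + u)
r(8)*q(P(Z(-4))) = (-6 + 8)*(4*(6 - 1*1)²) = 2*(4*(6 - 1)²) = 2*(4*5²) = 2*(4*25) = 2*100 = 200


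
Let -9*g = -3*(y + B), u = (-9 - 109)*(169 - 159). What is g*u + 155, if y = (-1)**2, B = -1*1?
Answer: 155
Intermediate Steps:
B = -1
y = 1
u = -1180 (u = -118*10 = -1180)
g = 0 (g = -(-1)*(1 - 1)/3 = -(-1)*0/3 = -1/9*0 = 0)
g*u + 155 = 0*(-1180) + 155 = 0 + 155 = 155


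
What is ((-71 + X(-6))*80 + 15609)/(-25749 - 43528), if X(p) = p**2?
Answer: -12809/69277 ≈ -0.18490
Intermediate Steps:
((-71 + X(-6))*80 + 15609)/(-25749 - 43528) = ((-71 + (-6)**2)*80 + 15609)/(-25749 - 43528) = ((-71 + 36)*80 + 15609)/(-69277) = (-35*80 + 15609)*(-1/69277) = (-2800 + 15609)*(-1/69277) = 12809*(-1/69277) = -12809/69277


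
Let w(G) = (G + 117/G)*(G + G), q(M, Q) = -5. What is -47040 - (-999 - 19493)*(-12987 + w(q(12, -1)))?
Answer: -260356916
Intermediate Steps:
w(G) = 2*G*(G + 117/G) (w(G) = (G + 117/G)*(2*G) = 2*G*(G + 117/G))
-47040 - (-999 - 19493)*(-12987 + w(q(12, -1))) = -47040 - (-999 - 19493)*(-12987 + (234 + 2*(-5)²)) = -47040 - (-20492)*(-12987 + (234 + 2*25)) = -47040 - (-20492)*(-12987 + (234 + 50)) = -47040 - (-20492)*(-12987 + 284) = -47040 - (-20492)*(-12703) = -47040 - 1*260309876 = -47040 - 260309876 = -260356916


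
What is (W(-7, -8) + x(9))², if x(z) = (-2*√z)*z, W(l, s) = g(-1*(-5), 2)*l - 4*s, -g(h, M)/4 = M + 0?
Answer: 1156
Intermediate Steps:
g(h, M) = -4*M (g(h, M) = -4*(M + 0) = -4*M)
W(l, s) = -8*l - 4*s (W(l, s) = (-4*2)*l - 4*s = -8*l - 4*s)
x(z) = -2*z^(3/2)
(W(-7, -8) + x(9))² = ((-8*(-7) - 4*(-8)) - 2*9^(3/2))² = ((56 + 32) - 2*27)² = (88 - 54)² = 34² = 1156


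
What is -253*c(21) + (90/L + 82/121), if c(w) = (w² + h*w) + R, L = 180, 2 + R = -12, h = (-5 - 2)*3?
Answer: 857449/242 ≈ 3543.2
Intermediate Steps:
h = -21 (h = -7*3 = -21)
R = -14 (R = -2 - 12 = -14)
c(w) = -14 + w² - 21*w (c(w) = (w² - 21*w) - 14 = -14 + w² - 21*w)
-253*c(21) + (90/L + 82/121) = -253*(-14 + 21² - 21*21) + (90/180 + 82/121) = -253*(-14 + 441 - 441) + (90*(1/180) + 82*(1/121)) = -253*(-14) + (½ + 82/121) = 3542 + 285/242 = 857449/242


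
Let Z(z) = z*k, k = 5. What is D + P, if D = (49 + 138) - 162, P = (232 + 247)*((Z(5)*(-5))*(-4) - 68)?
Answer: 206953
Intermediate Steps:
Z(z) = 5*z (Z(z) = z*5 = 5*z)
P = 206928 (P = (232 + 247)*(((5*5)*(-5))*(-4) - 68) = 479*((25*(-5))*(-4) - 68) = 479*(-125*(-4) - 68) = 479*(500 - 68) = 479*432 = 206928)
D = 25 (D = 187 - 162 = 25)
D + P = 25 + 206928 = 206953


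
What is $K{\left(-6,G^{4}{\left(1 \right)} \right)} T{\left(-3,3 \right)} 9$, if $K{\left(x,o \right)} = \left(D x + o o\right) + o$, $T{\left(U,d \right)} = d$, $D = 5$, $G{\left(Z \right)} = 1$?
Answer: $-756$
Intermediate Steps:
$K{\left(x,o \right)} = o + o^{2} + 5 x$ ($K{\left(x,o \right)} = \left(5 x + o o\right) + o = \left(5 x + o^{2}\right) + o = \left(o^{2} + 5 x\right) + o = o + o^{2} + 5 x$)
$K{\left(-6,G^{4}{\left(1 \right)} \right)} T{\left(-3,3 \right)} 9 = \left(1^{4} + \left(1^{4}\right)^{2} + 5 \left(-6\right)\right) 3 \cdot 9 = \left(1 + 1^{2} - 30\right) 3 \cdot 9 = \left(1 + 1 - 30\right) 3 \cdot 9 = \left(-28\right) 3 \cdot 9 = \left(-84\right) 9 = -756$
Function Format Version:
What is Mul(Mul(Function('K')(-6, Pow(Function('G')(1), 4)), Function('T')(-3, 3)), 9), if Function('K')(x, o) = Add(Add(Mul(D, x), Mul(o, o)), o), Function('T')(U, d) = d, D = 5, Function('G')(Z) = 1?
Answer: -756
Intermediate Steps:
Function('K')(x, o) = Add(o, Pow(o, 2), Mul(5, x)) (Function('K')(x, o) = Add(Add(Mul(5, x), Mul(o, o)), o) = Add(Add(Mul(5, x), Pow(o, 2)), o) = Add(Add(Pow(o, 2), Mul(5, x)), o) = Add(o, Pow(o, 2), Mul(5, x)))
Mul(Mul(Function('K')(-6, Pow(Function('G')(1), 4)), Function('T')(-3, 3)), 9) = Mul(Mul(Add(Pow(1, 4), Pow(Pow(1, 4), 2), Mul(5, -6)), 3), 9) = Mul(Mul(Add(1, Pow(1, 2), -30), 3), 9) = Mul(Mul(Add(1, 1, -30), 3), 9) = Mul(Mul(-28, 3), 9) = Mul(-84, 9) = -756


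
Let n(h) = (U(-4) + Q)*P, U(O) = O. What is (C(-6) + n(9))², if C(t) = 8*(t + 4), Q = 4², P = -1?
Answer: 784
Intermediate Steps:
Q = 16
C(t) = 32 + 8*t (C(t) = 8*(4 + t) = 32 + 8*t)
n(h) = -12 (n(h) = (-4 + 16)*(-1) = 12*(-1) = -12)
(C(-6) + n(9))² = ((32 + 8*(-6)) - 12)² = ((32 - 48) - 12)² = (-16 - 12)² = (-28)² = 784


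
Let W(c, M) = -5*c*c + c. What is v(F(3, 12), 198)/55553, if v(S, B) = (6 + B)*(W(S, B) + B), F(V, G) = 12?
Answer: -104040/55553 ≈ -1.8728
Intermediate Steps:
W(c, M) = c - 5*c² (W(c, M) = -5*c² + c = c - 5*c²)
v(S, B) = (6 + B)*(B + S*(1 - 5*S)) (v(S, B) = (6 + B)*(S*(1 - 5*S) + B) = (6 + B)*(B + S*(1 - 5*S)))
v(F(3, 12), 198)/55553 = (198² + 6*198 - 6*12*(-1 + 5*12) - 1*198*12*(-1 + 5*12))/55553 = (39204 + 1188 - 6*12*(-1 + 60) - 1*198*12*(-1 + 60))*(1/55553) = (39204 + 1188 - 6*12*59 - 1*198*12*59)*(1/55553) = (39204 + 1188 - 4248 - 140184)*(1/55553) = -104040*1/55553 = -104040/55553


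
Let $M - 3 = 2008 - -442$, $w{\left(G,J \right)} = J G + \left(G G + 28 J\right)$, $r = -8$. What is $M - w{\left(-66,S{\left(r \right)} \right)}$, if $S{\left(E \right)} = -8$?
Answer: $-2207$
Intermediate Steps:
$w{\left(G,J \right)} = G^{2} + 28 J + G J$ ($w{\left(G,J \right)} = G J + \left(G^{2} + 28 J\right) = G^{2} + 28 J + G J$)
$M = 2453$ ($M = 3 + \left(2008 - -442\right) = 3 + \left(2008 + 442\right) = 3 + 2450 = 2453$)
$M - w{\left(-66,S{\left(r \right)} \right)} = 2453 - \left(\left(-66\right)^{2} + 28 \left(-8\right) - -528\right) = 2453 - \left(4356 - 224 + 528\right) = 2453 - 4660 = -2207$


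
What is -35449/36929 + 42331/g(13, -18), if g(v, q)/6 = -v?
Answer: -1566006521/2880462 ≈ -543.67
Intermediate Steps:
g(v, q) = -6*v (g(v, q) = 6*(-v) = -6*v)
-35449/36929 + 42331/g(13, -18) = -35449/36929 + 42331/((-6*13)) = -35449*1/36929 + 42331/(-78) = -35449/36929 + 42331*(-1/78) = -35449/36929 - 42331/78 = -1566006521/2880462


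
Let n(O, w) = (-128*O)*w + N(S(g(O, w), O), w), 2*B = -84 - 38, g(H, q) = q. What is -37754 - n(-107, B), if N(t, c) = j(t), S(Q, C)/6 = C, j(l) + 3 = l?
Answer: 798347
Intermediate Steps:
j(l) = -3 + l
B = -61 (B = (-84 - 38)/2 = (½)*(-122) = -61)
S(Q, C) = 6*C
N(t, c) = -3 + t
n(O, w) = -3 + 6*O - 128*O*w (n(O, w) = (-128*O)*w + (-3 + 6*O) = -128*O*w + (-3 + 6*O) = -3 + 6*O - 128*O*w)
-37754 - n(-107, B) = -37754 - (-3 + 6*(-107) - 128*(-107)*(-61)) = -37754 - (-3 - 642 - 835456) = -37754 - 1*(-836101) = -37754 + 836101 = 798347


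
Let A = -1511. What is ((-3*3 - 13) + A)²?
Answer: 2350089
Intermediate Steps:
((-3*3 - 13) + A)² = ((-3*3 - 13) - 1511)² = ((-9 - 13) - 1511)² = (-22 - 1511)² = (-1533)² = 2350089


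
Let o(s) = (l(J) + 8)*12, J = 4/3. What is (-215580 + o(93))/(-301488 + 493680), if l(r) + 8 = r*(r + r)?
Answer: -161653/144144 ≈ -1.1215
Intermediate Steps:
J = 4/3 (J = (1/3)*4 = 4/3 ≈ 1.3333)
l(r) = -8 + 2*r**2 (l(r) = -8 + r*(r + r) = -8 + r*(2*r) = -8 + 2*r**2)
o(s) = 128/3 (o(s) = ((-8 + 2*(4/3)**2) + 8)*12 = ((-8 + 2*(16/9)) + 8)*12 = ((-8 + 32/9) + 8)*12 = (-40/9 + 8)*12 = (32/9)*12 = 128/3)
(-215580 + o(93))/(-301488 + 493680) = (-215580 + 128/3)/(-301488 + 493680) = -646612/3/192192 = -646612/3*1/192192 = -161653/144144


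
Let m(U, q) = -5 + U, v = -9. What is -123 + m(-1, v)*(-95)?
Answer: 447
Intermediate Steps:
-123 + m(-1, v)*(-95) = -123 + (-5 - 1)*(-95) = -123 - 6*(-95) = -123 + 570 = 447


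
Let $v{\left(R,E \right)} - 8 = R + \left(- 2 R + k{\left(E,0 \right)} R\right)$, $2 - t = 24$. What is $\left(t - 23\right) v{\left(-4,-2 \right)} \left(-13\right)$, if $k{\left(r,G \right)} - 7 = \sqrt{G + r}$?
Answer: $-9360 - 2340 i \sqrt{2} \approx -9360.0 - 3309.3 i$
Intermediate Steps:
$t = -22$ ($t = 2 - 24 = -22$)
$k{\left(r,G \right)} = 7 + \sqrt{G + r}$
$v{\left(R,E \right)} = 8 - R + R \left(7 + \sqrt{E}\right)$ ($v{\left(R,E \right)} = 8 + \left(R + \left(- 2 R + \left(7 + \sqrt{0 + E}\right) R\right)\right) = 8 + \left(R + \left(- 2 R + \left(7 + \sqrt{E}\right) R\right)\right) = 8 + \left(R + \left(- 2 R + R \left(7 + \sqrt{E}\right)\right)\right) = 8 + \left(- R + R \left(7 + \sqrt{E}\right)\right) = 8 - R + R \left(7 + \sqrt{E}\right)$)
$\left(t - 23\right) v{\left(-4,-2 \right)} \left(-13\right) = \left(-22 - 23\right) \left(8 - -4 - 4 \left(7 + \sqrt{-2}\right)\right) \left(-13\right) = - 45 \left(8 + 4 - 4 \left(7 + i \sqrt{2}\right)\right) \left(-13\right) = - 45 \left(8 + 4 - \left(28 + 4 i \sqrt{2}\right)\right) \left(-13\right) = - 45 \left(-16 - 4 i \sqrt{2}\right) \left(-13\right) = \left(720 + 180 i \sqrt{2}\right) \left(-13\right) = -9360 - 2340 i \sqrt{2}$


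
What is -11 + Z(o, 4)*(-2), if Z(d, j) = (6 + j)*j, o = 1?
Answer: -91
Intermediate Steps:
Z(d, j) = j*(6 + j)
-11 + Z(o, 4)*(-2) = -11 + (4*(6 + 4))*(-2) = -11 + (4*10)*(-2) = -11 + 40*(-2) = -11 - 80 = -91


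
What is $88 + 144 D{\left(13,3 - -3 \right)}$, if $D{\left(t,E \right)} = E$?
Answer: $952$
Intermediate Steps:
$88 + 144 D{\left(13,3 - -3 \right)} = 88 + 144 \left(3 - -3\right) = 88 + 144 \left(3 + 3\right) = 88 + 144 \cdot 6 = 88 + 864 = 952$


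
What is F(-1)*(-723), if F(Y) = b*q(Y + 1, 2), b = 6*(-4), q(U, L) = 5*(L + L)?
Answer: 347040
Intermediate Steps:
q(U, L) = 10*L (q(U, L) = 5*(2*L) = 10*L)
b = -24
F(Y) = -480 (F(Y) = -240*2 = -24*20 = -480)
F(-1)*(-723) = -480*(-723) = 347040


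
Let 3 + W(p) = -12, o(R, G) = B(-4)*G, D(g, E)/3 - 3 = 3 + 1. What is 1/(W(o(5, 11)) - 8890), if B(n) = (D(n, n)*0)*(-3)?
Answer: -1/8905 ≈ -0.00011230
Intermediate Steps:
D(g, E) = 21 (D(g, E) = 9 + 3*(3 + 1) = 9 + 3*4 = 9 + 12 = 21)
B(n) = 0 (B(n) = (21*0)*(-3) = 0*(-3) = 0)
o(R, G) = 0 (o(R, G) = 0*G = 0)
W(p) = -15 (W(p) = -3 - 12 = -15)
1/(W(o(5, 11)) - 8890) = 1/(-15 - 8890) = 1/(-8905) = -1/8905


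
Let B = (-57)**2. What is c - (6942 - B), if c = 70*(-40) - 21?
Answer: -6514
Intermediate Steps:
B = 3249
c = -2821 (c = -2800 - 21 = -2821)
c - (6942 - B) = -2821 - (6942 - 1*3249) = -2821 - (6942 - 3249) = -2821 - 1*3693 = -2821 - 3693 = -6514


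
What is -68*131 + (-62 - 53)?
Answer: -9023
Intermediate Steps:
-68*131 + (-62 - 53) = -8908 - 115 = -9023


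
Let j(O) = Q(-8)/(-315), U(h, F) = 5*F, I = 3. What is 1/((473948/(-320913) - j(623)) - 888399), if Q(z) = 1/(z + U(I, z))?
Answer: -539133840/478966760590457 ≈ -1.1256e-6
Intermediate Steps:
Q(z) = 1/(6*z) (Q(z) = 1/(z + 5*z) = 1/(6*z))
j(O) = 1/15120 (j(O) = ((⅙)/(-8))/(-315) = ((⅙)*(-⅛))*(-1/315) = -1/48*(-1/315) = 1/15120)
1/((473948/(-320913) - j(623)) - 888399) = 1/((473948/(-320913) - 1*1/15120) - 888399) = 1/((473948*(-1/320913) - 1/15120) - 888399) = 1/((-473948/320913 - 1/15120) - 888399) = 1/(-796268297/539133840 - 888399) = 1/(-478966760590457/539133840) = -539133840/478966760590457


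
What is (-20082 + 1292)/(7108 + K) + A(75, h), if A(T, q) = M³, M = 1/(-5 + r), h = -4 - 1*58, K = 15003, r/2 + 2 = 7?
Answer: -2326639/2763875 ≈ -0.84180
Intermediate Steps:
r = 10 (r = -4 + 2*7 = -4 + 14 = 10)
h = -62 (h = -4 - 58 = -62)
M = ⅕ (M = 1/(-5 + 10) = 1/5 = ⅕ ≈ 0.20000)
A(T, q) = 1/125 (A(T, q) = (⅕)³ = 1/125)
(-20082 + 1292)/(7108 + K) + A(75, h) = (-20082 + 1292)/(7108 + 15003) + 1/125 = -18790/22111 + 1/125 = -2326639/2763875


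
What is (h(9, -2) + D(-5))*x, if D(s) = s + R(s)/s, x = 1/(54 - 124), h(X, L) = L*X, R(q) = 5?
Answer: 12/35 ≈ 0.34286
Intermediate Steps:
x = -1/70 (x = 1/(-70) = -1/70 ≈ -0.014286)
D(s) = s + 5/s
(h(9, -2) + D(-5))*x = (-2*9 + (-5 + 5/(-5)))*(-1/70) = (-18 + (-5 + 5*(-⅕)))*(-1/70) = (-18 + (-5 - 1))*(-1/70) = (-18 - 6)*(-1/70) = -24*(-1/70) = 12/35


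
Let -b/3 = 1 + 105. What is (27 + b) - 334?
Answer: -625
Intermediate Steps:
b = -318 (b = -3*(1 + 105) = -3*106 = -318)
(27 + b) - 334 = (27 - 318) - 334 = -291 - 334 = -625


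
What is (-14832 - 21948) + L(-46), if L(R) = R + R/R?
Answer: -36825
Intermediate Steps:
L(R) = 1 + R (L(R) = R + 1 = 1 + R)
(-14832 - 21948) + L(-46) = (-14832 - 21948) + (1 - 46) = -36780 - 45 = -36825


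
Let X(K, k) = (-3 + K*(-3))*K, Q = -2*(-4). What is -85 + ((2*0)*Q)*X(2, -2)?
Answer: -85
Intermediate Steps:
Q = 8
X(K, k) = K*(-3 - 3*K) (X(K, k) = (-3 - 3*K)*K = K*(-3 - 3*K))
-85 + ((2*0)*Q)*X(2, -2) = -85 + ((2*0)*8)*(-3*2*(1 + 2)) = -85 + (0*8)*(-3*2*3) = -85 + 0*(-18) = -85 + 0 = -85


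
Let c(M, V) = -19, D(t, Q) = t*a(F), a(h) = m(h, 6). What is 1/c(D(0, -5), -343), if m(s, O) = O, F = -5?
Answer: -1/19 ≈ -0.052632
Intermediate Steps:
a(h) = 6
D(t, Q) = 6*t (D(t, Q) = t*6 = 6*t)
1/c(D(0, -5), -343) = 1/(-19) = -1/19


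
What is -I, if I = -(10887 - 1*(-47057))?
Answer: 57944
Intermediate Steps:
I = -57944 (I = -(10887 + 47057) = -1*57944 = -57944)
-I = -1*(-57944) = 57944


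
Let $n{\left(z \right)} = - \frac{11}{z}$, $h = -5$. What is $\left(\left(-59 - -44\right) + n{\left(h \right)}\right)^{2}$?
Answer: $\frac{4096}{25} \approx 163.84$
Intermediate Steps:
$\left(\left(-59 - -44\right) + n{\left(h \right)}\right)^{2} = \left(\left(-59 - -44\right) - \frac{11}{-5}\right)^{2} = \left(\left(-59 + 44\right) - - \frac{11}{5}\right)^{2} = \left(-15 + \frac{11}{5}\right)^{2} = \left(- \frac{64}{5}\right)^{2} = \frac{4096}{25}$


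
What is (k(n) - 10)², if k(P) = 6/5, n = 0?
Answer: 1936/25 ≈ 77.440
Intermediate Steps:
k(P) = 6/5 (k(P) = 6*(⅕) = 6/5)
(k(n) - 10)² = (6/5 - 10)² = (-44/5)² = 1936/25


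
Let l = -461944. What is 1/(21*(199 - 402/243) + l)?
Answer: -27/12360593 ≈ -2.1844e-6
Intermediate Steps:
1/(21*(199 - 402/243) + l) = 1/(21*(199 - 402/243) - 461944) = 1/(21*(199 - 402*1/243) - 461944) = 1/(21*(199 - 134/81) - 461944) = 1/(21*(15985/81) - 461944) = 1/(111895/27 - 461944) = 1/(-12360593/27) = -27/12360593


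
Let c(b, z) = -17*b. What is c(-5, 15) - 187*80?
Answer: -14875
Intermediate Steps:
c(-5, 15) - 187*80 = -17*(-5) - 187*80 = 85 - 14960 = -14875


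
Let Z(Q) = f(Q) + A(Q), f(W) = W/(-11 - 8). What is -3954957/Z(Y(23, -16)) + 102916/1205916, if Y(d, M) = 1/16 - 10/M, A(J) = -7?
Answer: 120823448460281/214954527 ≈ 5.6209e+5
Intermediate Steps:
Y(d, M) = 1/16 - 10/M (Y(d, M) = 1*(1/16) - 10/M = 1/16 - 10/M)
f(W) = -W/19 (f(W) = W/(-19) = W*(-1/19) = -W/19)
Z(Q) = -7 - Q/19 (Z(Q) = -Q/19 - 7 = -7 - Q/19)
-3954957/Z(Y(23, -16)) + 102916/1205916 = -3954957/(-7 - (-160 - 16)/(304*(-16))) + 102916/1205916 = -3954957/(-7 - (-1)*(-176)/(304*16)) + 102916*(1/1205916) = -3954957/(-7 - 1/19*11/16) + 25729/301479 = -3954957/(-7 - 11/304) + 25729/301479 = -3954957/(-2139/304) + 25729/301479 = -3954957*(-304/2139) + 25729/301479 = 400768976/713 + 25729/301479 = 120823448460281/214954527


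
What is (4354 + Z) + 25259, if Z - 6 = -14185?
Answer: 15434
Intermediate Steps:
Z = -14179 (Z = 6 - 14185 = -14179)
(4354 + Z) + 25259 = (4354 - 14179) + 25259 = -9825 + 25259 = 15434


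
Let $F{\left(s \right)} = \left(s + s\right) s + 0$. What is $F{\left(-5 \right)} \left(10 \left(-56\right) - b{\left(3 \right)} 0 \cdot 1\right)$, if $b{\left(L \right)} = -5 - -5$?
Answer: $-28000$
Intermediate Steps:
$b{\left(L \right)} = 0$ ($b{\left(L \right)} = -5 + 5 = 0$)
$F{\left(s \right)} = 2 s^{2}$ ($F{\left(s \right)} = 2 s s + 0 = 2 s^{2} + 0 = 2 s^{2}$)
$F{\left(-5 \right)} \left(10 \left(-56\right) - b{\left(3 \right)} 0 \cdot 1\right) = 2 \left(-5\right)^{2} \left(10 \left(-56\right) - 0 \cdot 0 \cdot 1\right) = 2 \cdot 25 \left(-560 - 0 \cdot 1\right) = 50 \left(-560 - 0\right) = 50 \left(-560 + 0\right) = 50 \left(-560\right) = -28000$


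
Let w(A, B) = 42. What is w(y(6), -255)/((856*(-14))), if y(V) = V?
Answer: -3/856 ≈ -0.0035047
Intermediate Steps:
w(y(6), -255)/((856*(-14))) = 42/((856*(-14))) = 42/(-11984) = 42*(-1/11984) = -3/856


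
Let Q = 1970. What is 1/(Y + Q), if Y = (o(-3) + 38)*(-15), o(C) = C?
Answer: 1/1445 ≈ 0.00069204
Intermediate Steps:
Y = -525 (Y = (-3 + 38)*(-15) = 35*(-15) = -525)
1/(Y + Q) = 1/(-525 + 1970) = 1/1445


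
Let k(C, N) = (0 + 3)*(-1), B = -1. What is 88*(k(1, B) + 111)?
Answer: 9504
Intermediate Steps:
k(C, N) = -3 (k(C, N) = 3*(-1) = -3)
88*(k(1, B) + 111) = 88*(-3 + 111) = 88*108 = 9504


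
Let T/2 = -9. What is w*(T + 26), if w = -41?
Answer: -328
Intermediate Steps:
T = -18 (T = 2*(-9) = -18)
w*(T + 26) = -41*(-18 + 26) = -41*8 = -328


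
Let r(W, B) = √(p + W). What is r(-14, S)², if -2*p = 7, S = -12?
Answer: -35/2 ≈ -17.500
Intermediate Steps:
p = -7/2 (p = -½*7 = -7/2 ≈ -3.5000)
r(W, B) = √(-7/2 + W)
r(-14, S)² = (√(-14 + 4*(-14))/2)² = (√(-14 - 56)/2)² = (√(-70)/2)² = ((I*√70)/2)² = (I*√70/2)² = -35/2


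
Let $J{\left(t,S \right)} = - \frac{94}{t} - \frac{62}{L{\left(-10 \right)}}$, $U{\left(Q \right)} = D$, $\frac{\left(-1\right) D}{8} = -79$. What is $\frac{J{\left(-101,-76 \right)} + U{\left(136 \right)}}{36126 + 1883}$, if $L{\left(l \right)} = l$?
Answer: $\frac{322761}{19194545} \approx 0.016815$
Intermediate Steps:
$D = 632$ ($D = \left(-8\right) \left(-79\right) = 632$)
$U{\left(Q \right)} = 632$
$J{\left(t,S \right)} = \frac{31}{5} - \frac{94}{t}$ ($J{\left(t,S \right)} = - \frac{94}{t} - \frac{62}{-10} = - \frac{94}{t} - - \frac{31}{5} = - \frac{94}{t} + \frac{31}{5} = \frac{31}{5} - \frac{94}{t}$)
$\frac{J{\left(-101,-76 \right)} + U{\left(136 \right)}}{36126 + 1883} = \frac{\left(\frac{31}{5} - \frac{94}{-101}\right) + 632}{36126 + 1883} = \frac{\left(\frac{31}{5} - - \frac{94}{101}\right) + 632}{38009} = \left(\left(\frac{31}{5} + \frac{94}{101}\right) + 632\right) \frac{1}{38009} = \left(\frac{3601}{505} + 632\right) \frac{1}{38009} = \frac{322761}{505} \cdot \frac{1}{38009} = \frac{322761}{19194545}$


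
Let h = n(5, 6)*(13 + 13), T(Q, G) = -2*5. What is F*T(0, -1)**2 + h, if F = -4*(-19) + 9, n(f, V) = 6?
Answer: 8656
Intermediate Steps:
T(Q, G) = -10
F = 85 (F = 76 + 9 = 85)
h = 156 (h = 6*(13 + 13) = 6*26 = 156)
F*T(0, -1)**2 + h = 85*(-10)**2 + 156 = 85*100 + 156 = 8500 + 156 = 8656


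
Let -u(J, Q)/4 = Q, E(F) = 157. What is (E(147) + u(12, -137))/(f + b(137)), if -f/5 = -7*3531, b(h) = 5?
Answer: 141/24718 ≈ 0.0057043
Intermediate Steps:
u(J, Q) = -4*Q
f = 123585 (f = -(-35)*3531 = -5*(-24717) = 123585)
(E(147) + u(12, -137))/(f + b(137)) = (157 - 4*(-137))/(123585 + 5) = (157 + 548)/123590 = 705*(1/123590) = 141/24718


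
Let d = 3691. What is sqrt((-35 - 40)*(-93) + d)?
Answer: sqrt(10666) ≈ 103.28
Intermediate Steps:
sqrt((-35 - 40)*(-93) + d) = sqrt((-35 - 40)*(-93) + 3691) = sqrt(-75*(-93) + 3691) = sqrt(6975 + 3691) = sqrt(10666)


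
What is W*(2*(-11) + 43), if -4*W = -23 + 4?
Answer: 399/4 ≈ 99.750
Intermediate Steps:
W = 19/4 (W = -(-23 + 4)/4 = -1/4*(-19) = 19/4 ≈ 4.7500)
W*(2*(-11) + 43) = 19*(2*(-11) + 43)/4 = 19*(-22 + 43)/4 = (19/4)*21 = 399/4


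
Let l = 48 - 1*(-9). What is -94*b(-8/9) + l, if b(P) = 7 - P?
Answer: -6161/9 ≈ -684.56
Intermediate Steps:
l = 57 (l = 48 + 9 = 57)
-94*b(-8/9) + l = -94*(7 - (-8)/9) + 57 = -94*(7 - 1*(-8/9)) + 57 = -94*(7 + 8/9) + 57 = -94*71/9 + 57 = -6674/9 + 57 = -6161/9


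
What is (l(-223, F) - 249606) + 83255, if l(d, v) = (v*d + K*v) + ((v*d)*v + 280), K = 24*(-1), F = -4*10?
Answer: -512991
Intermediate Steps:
F = -40
K = -24
l(d, v) = 280 - 24*v + d*v + d*v**2 (l(d, v) = (v*d - 24*v) + ((v*d)*v + 280) = (d*v - 24*v) + ((d*v)*v + 280) = (-24*v + d*v) + (d*v**2 + 280) = (-24*v + d*v) + (280 + d*v**2) = 280 - 24*v + d*v + d*v**2)
(l(-223, F) - 249606) + 83255 = ((280 - 24*(-40) - 223*(-40) - 223*(-40)**2) - 249606) + 83255 = ((280 + 960 + 8920 - 223*1600) - 249606) + 83255 = ((280 + 960 + 8920 - 356800) - 249606) + 83255 = (-346640 - 249606) + 83255 = -596246 + 83255 = -512991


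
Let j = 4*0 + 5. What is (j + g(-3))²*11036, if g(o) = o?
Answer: 44144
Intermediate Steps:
j = 5 (j = 0 + 5 = 5)
(j + g(-3))²*11036 = (5 - 3)²*11036 = 2²*11036 = 4*11036 = 44144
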